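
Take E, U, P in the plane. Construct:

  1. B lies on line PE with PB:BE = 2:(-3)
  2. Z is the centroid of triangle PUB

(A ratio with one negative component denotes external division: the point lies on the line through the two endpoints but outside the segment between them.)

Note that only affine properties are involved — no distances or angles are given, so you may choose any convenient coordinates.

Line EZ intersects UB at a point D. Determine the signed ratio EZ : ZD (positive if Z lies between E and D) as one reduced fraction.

Work in coordinates with E = (0, 0), U = (1, 0), P = (0, 1).
1. B lies on line PE with PB:BE = 2:(-3) ⇒ B = (0, 3)
2. Z is the centroid of triangle PUB ⇒ Z = (1/3, 4/3)
line EZ meets UB at D = (3/7, 12/7)
Z = E + t·(D−E) with t = 7/9, so EZ:ZD = 7/9:2/9

EZ:ZD = 7/2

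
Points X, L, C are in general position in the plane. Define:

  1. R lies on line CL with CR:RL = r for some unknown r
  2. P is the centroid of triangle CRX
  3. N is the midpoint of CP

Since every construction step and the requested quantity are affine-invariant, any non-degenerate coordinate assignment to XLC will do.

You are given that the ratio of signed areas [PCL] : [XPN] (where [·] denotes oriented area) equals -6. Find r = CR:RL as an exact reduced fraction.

Assign X = (0, 0), L = (1, 0), C = (0, 1) — the answer is frame-independent, so this choice is without loss of generality.
1. With CR:RL = r, write λ = r/(r+1) so R = C + λ·(L−C); R is affine-linear in λ
2. P is the centroid of triangle CRX ⇒ P is an affine combination of earlier points and hence also affine-linear in λ
3. N is the midpoint of CP ⇒ N is an affine combination of earlier points and hence also affine-linear in λ
Every point depending on R is an affine combination of R and λ-independent points, so each such coordinate is linear in λ; the λ² term in each signed area is a multiple of (L−C)×(L−C) = 0, so 2·[PCL] and 2·[XPN] are each linear in λ. Evaluating at λ=0 and λ=1:
  2·[PCL] = -1/3,   2·[XPN] = 1/6·λ
So [PCL]:[XPN] = (-1/3) / (1/6·λ). Setting this equal to -6:
  -1/3 = -6·(1/6·λ)  ⇒  λ = 1/3
Then r = λ/(1−λ) = (1/3)/(2/3) = 1/2. Check: with r = 1/2, R = (1/3, 2/3) and [PCL]:[XPN] = -6 as required.

r = 1/2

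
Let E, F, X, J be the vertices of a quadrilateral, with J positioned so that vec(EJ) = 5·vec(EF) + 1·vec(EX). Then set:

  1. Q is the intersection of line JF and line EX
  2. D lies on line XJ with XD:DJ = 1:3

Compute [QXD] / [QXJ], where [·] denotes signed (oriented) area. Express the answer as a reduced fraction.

[QXD]:[QXJ] = 1/4

Choose coordinates E = (0, 0), F = (1, 0), X = (0, 1), J = (5, 1).
1. Q is the intersection of line JF and line EX ⇒ Q = (0, -1/4)
2. D lies on line XJ with XD:DJ = 1:3 ⇒ D = (5/4, 1)
2·[QXD] = -25/16, 2·[QXJ] = -25/4
[QXD]:[QXJ] = -25/16:-25/4 = 1/4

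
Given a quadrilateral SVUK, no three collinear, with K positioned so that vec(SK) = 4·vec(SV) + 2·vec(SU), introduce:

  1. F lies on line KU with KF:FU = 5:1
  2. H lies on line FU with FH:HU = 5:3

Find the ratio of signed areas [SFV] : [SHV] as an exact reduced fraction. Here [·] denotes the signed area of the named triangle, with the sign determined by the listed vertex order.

[SFV]:[SHV] = 56/51

Set S = (0, 0), V = (1, 0), U = (0, 1), K = (4, 2); any affine frame gives the same invariant.
1. F lies on line KU with KF:FU = 5:1 ⇒ F = (2/3, 7/6)
2. H lies on line FU with FH:HU = 5:3 ⇒ H = (1/4, 17/16)
2·[SFV] = -7/6, 2·[SHV] = -17/16
[SFV]:[SHV] = -7/6:-17/16 = 56/51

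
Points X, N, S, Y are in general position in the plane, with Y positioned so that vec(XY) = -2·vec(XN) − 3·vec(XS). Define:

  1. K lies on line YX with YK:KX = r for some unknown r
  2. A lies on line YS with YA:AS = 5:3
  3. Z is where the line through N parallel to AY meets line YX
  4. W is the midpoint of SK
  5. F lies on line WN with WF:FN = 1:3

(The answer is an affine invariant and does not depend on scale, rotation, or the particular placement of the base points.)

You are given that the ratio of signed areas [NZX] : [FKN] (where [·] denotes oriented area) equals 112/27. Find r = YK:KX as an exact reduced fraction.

Assign X = (0, 0), N = (1, 0), S = (0, 1), Y = (-2, -3) — the answer is frame-independent, so this choice is without loss of generality.
1. With YK:KX = r, write λ = r/(r+1) so K = Y + λ·(X−Y); K is affine-linear in λ
2. A lies on line YS with YA:AS = 5:3 ⇒ A = (-3/4, -1/2)
3. Z is where the line through N parallel to AY meets line YX ⇒ Z = (4, 6)
4. W is the midpoint of SK ⇒ W is an affine combination of earlier points and hence also affine-linear in λ
5. F lies on line WN with WF:FN = 1:3 ⇒ F is an affine combination of earlier points and hence also affine-linear in λ
Every point depending on K is an affine combination of K and λ-independent points, so each such coordinate is linear in λ; the λ² term in each signed area is a multiple of (X−Y)×(X−Y) = 0, so 2·[NZX] and 2·[FKN] are each linear in λ. Evaluating at λ=0 and λ=1:
  2·[NZX] = 6,   2·[FKN] = -15/8·λ + 9/4
So [NZX]:[FKN] = (6) / (-15/8·λ + 9/4). Setting this equal to 112/27:
  6 = 112/27·(-15/8·λ + 9/4)  ⇒  λ = 3/7
Then r = λ/(1−λ) = (3/7)/(4/7) = 3/4. Check: with r = 3/4, K = (-8/7, -12/7) and [NZX]:[FKN] = 112/27 as required.

r = 3/4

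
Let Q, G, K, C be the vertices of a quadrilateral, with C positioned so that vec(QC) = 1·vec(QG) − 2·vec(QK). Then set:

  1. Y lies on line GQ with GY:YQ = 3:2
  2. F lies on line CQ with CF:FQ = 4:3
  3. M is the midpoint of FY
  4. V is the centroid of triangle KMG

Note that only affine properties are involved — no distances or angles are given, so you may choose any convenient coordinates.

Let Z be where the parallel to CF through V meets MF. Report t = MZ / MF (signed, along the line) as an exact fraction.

t = -11/6

Assign Q = (0, 0), G = (1, 0), K = (0, 1), C = (1, -2) — the answer is frame-independent, so this choice is without loss of generality.
1. Y lies on line GQ with GY:YQ = 3:2 ⇒ Y = (2/5, 0)
2. F lies on line CQ with CF:FQ = 4:3 ⇒ F = (3/7, -6/7)
3. M is the midpoint of FY ⇒ M = (29/70, -3/7)
4. V is the centroid of triangle KMG ⇒ V = (33/70, 4/21)
through V parallel to CF: direction (-4/7, 8/7); meets MF at Z = (163/420, 5/14)
Z = M + t·(F−M) with t = -11/6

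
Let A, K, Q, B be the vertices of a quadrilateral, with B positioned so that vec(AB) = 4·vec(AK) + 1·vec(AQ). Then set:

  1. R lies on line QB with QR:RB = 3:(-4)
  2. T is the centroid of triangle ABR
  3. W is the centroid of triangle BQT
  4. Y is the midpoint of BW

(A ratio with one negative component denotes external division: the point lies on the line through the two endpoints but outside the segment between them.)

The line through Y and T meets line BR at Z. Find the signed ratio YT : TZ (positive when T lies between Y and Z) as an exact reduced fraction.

YT:TZ = -5/6

Choose coordinates A = (0, 0), K = (1, 0), Q = (0, 1), B = (4, 1).
1. R lies on line QB with QR:RB = 3:(-4) ⇒ R = (-12, 1)
2. T is the centroid of triangle ABR ⇒ T = (-8/3, 2/3)
3. W is the centroid of triangle BQT ⇒ W = (4/9, 8/9)
4. Y is the midpoint of BW ⇒ Y = (20/9, 17/18)
line YT meets BR at Z = (16/5, 1)
T = Y + t·(Z−Y) with t = -5, so YT:TZ = -5:6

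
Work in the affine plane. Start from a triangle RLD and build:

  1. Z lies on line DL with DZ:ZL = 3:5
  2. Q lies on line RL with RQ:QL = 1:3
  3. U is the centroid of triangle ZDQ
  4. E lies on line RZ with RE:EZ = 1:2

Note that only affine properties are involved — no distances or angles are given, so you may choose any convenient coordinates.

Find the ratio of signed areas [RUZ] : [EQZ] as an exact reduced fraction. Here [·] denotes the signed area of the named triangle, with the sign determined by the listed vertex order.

[RUZ]:[EQZ] = -7/10

Set R = (0, 0), L = (1, 0), D = (0, 1); any affine frame gives the same invariant.
1. Z lies on line DL with DZ:ZL = 3:5 ⇒ Z = (3/8, 5/8)
2. Q lies on line RL with RQ:QL = 1:3 ⇒ Q = (1/4, 0)
3. U is the centroid of triangle ZDQ ⇒ U = (5/24, 13/24)
4. E lies on line RZ with RE:EZ = 1:2 ⇒ E = (1/8, 5/24)
2·[RUZ] = -7/96, 2·[EQZ] = 5/48
[RUZ]:[EQZ] = -7/96:5/48 = -7/10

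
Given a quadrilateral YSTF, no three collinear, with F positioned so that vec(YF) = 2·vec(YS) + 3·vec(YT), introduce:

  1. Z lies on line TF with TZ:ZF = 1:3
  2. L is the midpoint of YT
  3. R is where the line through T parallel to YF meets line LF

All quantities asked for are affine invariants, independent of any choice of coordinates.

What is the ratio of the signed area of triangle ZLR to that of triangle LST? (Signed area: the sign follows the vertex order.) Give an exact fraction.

Assign Y = (0, 0), S = (1, 0), T = (0, 1), F = (2, 3) — the answer is frame-independent, so this choice is without loss of generality.
1. Z lies on line TF with TZ:ZF = 1:3 ⇒ Z = (1/2, 3/2)
2. L is the midpoint of YT ⇒ L = (0, 1/2)
3. R is where the line through T parallel to YF meets line LF ⇒ R = (-2, -2)
2·[ZLR] = -3/4, 2·[LST] = 1/2
[ZLR]:[LST] = -3/4:1/2 = -3/2

[ZLR]:[LST] = -3/2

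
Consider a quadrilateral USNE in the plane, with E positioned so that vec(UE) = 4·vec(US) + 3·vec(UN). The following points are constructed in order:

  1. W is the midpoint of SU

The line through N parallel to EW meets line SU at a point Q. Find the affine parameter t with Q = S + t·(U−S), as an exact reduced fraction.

t = 13/6

Assign U = (0, 0), S = (1, 0), N = (0, 1), E = (4, 3) — the answer is frame-independent, so this choice is without loss of generality.
1. W is the midpoint of SU ⇒ W = (1/2, 0)
through N parallel to EW: direction (-7/2, -3); meets SU at Q = (-7/6, 0)
Q = S + t·(U−S) with t = 13/6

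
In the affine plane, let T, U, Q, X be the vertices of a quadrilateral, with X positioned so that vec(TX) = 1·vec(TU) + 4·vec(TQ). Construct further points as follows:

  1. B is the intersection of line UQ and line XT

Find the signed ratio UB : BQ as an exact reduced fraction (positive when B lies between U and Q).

UB:BQ = 4

Set T = (0, 0), U = (1, 0), Q = (0, 1), X = (1, 4); any affine frame gives the same invariant.
1. B is the intersection of line UQ and line XT ⇒ B = (1/5, 4/5)
B = U + t·(Q−U) with t = 4/5, so UB:BQ = t:(1−t) = 4/5:1/5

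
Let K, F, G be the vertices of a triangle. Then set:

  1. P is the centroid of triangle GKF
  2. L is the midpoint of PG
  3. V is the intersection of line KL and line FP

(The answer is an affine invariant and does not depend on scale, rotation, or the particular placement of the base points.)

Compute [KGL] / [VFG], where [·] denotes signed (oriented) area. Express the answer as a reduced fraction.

Work in coordinates with K = (0, 0), F = (1, 0), G = (0, 1).
1. P is the centroid of triangle GKF ⇒ P = (1/3, 1/3)
2. L is the midpoint of PG ⇒ L = (1/6, 2/3)
3. V is the intersection of line KL and line FP ⇒ V = (1/9, 4/9)
2·[KGL] = -1/6, 2·[VFG] = 4/9
[KGL]:[VFG] = -1/6:4/9 = -3/8

[KGL]:[VFG] = -3/8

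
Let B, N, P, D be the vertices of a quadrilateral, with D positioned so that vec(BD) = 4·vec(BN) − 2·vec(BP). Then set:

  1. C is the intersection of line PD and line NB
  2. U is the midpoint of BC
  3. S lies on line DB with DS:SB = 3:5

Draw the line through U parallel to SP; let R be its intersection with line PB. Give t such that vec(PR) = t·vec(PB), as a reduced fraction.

Set B = (0, 0), N = (1, 0), P = (0, 1), D = (4, -2); any affine frame gives the same invariant.
1. C is the intersection of line PD and line NB ⇒ C = (4/3, 0)
2. U is the midpoint of BC ⇒ U = (2/3, 0)
3. S lies on line DB with DS:SB = 3:5 ⇒ S = (5/2, -5/4)
through U parallel to SP: direction (-5/2, 9/4); meets PB at R = (0, 3/5)
R = P + t·(B−P) with t = 2/5

t = 2/5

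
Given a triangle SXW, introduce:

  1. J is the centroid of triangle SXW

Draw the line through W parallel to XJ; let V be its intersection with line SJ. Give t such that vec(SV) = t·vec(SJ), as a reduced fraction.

t = 2

Work in coordinates with S = (0, 0), X = (1, 0), W = (0, 1).
1. J is the centroid of triangle SXW ⇒ J = (1/3, 1/3)
through W parallel to XJ: direction (-2/3, 1/3); meets SJ at V = (2/3, 2/3)
V = S + t·(J−S) with t = 2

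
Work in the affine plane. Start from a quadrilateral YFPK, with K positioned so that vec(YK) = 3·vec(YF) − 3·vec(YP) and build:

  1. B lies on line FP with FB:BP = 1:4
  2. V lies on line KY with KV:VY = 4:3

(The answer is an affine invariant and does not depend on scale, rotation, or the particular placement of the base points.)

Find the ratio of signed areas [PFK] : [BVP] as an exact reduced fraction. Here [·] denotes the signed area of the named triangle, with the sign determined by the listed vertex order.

[PFK]:[BVP] = 5/4

Choose coordinates Y = (0, 0), F = (1, 0), P = (0, 1), K = (3, -3).
1. B lies on line FP with FB:BP = 1:4 ⇒ B = (4/5, 1/5)
2. V lies on line KY with KV:VY = 4:3 ⇒ V = (9/7, -9/7)
2·[PFK] = -1, 2·[BVP] = -4/5
[PFK]:[BVP] = -1:-4/5 = 5/4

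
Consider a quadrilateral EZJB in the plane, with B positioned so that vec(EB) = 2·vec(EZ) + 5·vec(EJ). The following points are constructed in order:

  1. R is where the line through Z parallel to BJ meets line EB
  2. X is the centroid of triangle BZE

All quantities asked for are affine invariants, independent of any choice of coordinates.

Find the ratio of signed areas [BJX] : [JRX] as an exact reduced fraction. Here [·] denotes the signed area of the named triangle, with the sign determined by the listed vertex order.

Assign E = (0, 0), Z = (1, 0), J = (0, 1), B = (2, 5) — the answer is frame-independent, so this choice is without loss of generality.
1. R is where the line through Z parallel to BJ meets line EB ⇒ R = (-4, -10)
2. X is the centroid of triangle BZE ⇒ X = (1, 5/3)
2·[BJX] = 8/3, 2·[JRX] = 25/3
[BJX]:[JRX] = 8/3:25/3 = 8/25

[BJX]:[JRX] = 8/25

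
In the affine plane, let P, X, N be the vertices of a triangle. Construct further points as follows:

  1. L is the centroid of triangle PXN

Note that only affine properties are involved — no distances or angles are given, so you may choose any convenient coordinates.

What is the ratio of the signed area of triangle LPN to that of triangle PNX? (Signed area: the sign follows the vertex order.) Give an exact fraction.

[LPN]:[PNX] = 1/3

Work in coordinates with P = (0, 0), X = (1, 0), N = (0, 1).
1. L is the centroid of triangle PXN ⇒ L = (1/3, 1/3)
2·[LPN] = -1/3, 2·[PNX] = -1
[LPN]:[PNX] = -1/3:-1 = 1/3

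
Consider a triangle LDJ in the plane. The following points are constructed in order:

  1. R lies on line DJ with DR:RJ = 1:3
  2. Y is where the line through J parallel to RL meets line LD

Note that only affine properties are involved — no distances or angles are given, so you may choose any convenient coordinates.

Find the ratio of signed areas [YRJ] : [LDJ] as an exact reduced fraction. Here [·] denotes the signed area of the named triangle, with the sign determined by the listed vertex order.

[YRJ]:[LDJ] = 3

Choose coordinates L = (0, 0), D = (1, 0), J = (0, 1).
1. R lies on line DJ with DR:RJ = 1:3 ⇒ R = (3/4, 1/4)
2. Y is where the line through J parallel to RL meets line LD ⇒ Y = (-3, 0)
2·[YRJ] = 3, 2·[LDJ] = 1
[YRJ]:[LDJ] = 3:1 = 3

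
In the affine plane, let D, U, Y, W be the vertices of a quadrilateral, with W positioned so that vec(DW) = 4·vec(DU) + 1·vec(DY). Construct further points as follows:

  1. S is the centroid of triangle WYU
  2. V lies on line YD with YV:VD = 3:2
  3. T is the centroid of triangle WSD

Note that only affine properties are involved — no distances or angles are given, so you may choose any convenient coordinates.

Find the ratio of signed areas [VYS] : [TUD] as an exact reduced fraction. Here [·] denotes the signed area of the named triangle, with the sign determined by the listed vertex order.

[VYS]:[TUD] = 9/5

Work in coordinates with D = (0, 0), U = (1, 0), Y = (0, 1), W = (4, 1).
1. S is the centroid of triangle WYU ⇒ S = (5/3, 2/3)
2. V lies on line YD with YV:VD = 3:2 ⇒ V = (0, 2/5)
3. T is the centroid of triangle WSD ⇒ T = (17/9, 5/9)
2·[VYS] = -1, 2·[TUD] = -5/9
[VYS]:[TUD] = -1:-5/9 = 9/5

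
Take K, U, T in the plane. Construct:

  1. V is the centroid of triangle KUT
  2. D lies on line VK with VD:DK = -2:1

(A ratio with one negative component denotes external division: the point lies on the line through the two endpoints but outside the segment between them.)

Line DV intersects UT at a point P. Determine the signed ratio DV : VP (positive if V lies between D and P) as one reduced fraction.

Work in coordinates with K = (0, 0), U = (1, 0), T = (0, 1).
1. V is the centroid of triangle KUT ⇒ V = (1/3, 1/3)
2. D lies on line VK with VD:DK = -2:1 ⇒ D = (-1/3, -1/3)
line DV meets UT at P = (1/2, 1/2)
V = D + t·(P−D) with t = 4/5, so DV:VP = 4/5:1/5

DV:VP = 4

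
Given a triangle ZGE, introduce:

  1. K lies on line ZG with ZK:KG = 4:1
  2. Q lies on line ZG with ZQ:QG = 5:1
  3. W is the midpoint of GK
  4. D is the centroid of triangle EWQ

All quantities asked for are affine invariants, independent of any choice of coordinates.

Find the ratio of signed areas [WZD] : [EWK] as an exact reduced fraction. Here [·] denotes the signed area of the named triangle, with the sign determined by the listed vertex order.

[WZD]:[EWK] = 3

Choose coordinates Z = (0, 0), G = (1, 0), E = (0, 1).
1. K lies on line ZG with ZK:KG = 4:1 ⇒ K = (4/5, 0)
2. Q lies on line ZG with ZQ:QG = 5:1 ⇒ Q = (5/6, 0)
3. W is the midpoint of GK ⇒ W = (9/10, 0)
4. D is the centroid of triangle EWQ ⇒ D = (26/45, 1/3)
2·[WZD] = -3/10, 2·[EWK] = -1/10
[WZD]:[EWK] = -3/10:-1/10 = 3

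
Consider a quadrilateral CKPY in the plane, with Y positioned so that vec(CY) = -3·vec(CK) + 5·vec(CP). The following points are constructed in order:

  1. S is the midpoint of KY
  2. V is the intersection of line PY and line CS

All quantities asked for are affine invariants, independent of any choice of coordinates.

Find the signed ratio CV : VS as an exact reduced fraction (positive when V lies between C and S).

Choose coordinates C = (0, 0), K = (1, 0), P = (0, 1), Y = (-3, 5).
1. S is the midpoint of KY ⇒ S = (-1, 5/2)
2. V is the intersection of line PY and line CS ⇒ V = (-6/7, 15/7)
V = C + t·(S−C) with t = 6/7, so CV:VS = t:(1−t) = 6/7:1/7

CV:VS = 6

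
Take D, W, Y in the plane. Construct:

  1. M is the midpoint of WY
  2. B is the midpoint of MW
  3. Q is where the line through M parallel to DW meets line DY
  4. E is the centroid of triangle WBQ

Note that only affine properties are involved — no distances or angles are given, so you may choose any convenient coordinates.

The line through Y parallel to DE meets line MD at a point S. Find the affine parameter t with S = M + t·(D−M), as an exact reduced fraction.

Assign D = (0, 0), W = (1, 0), Y = (0, 1) — the answer is frame-independent, so this choice is without loss of generality.
1. M is the midpoint of WY ⇒ M = (1/2, 1/2)
2. B is the midpoint of MW ⇒ B = (3/4, 1/4)
3. Q is where the line through M parallel to DW meets line DY ⇒ Q = (0, 1/2)
4. E is the centroid of triangle WBQ ⇒ E = (7/12, 1/4)
through Y parallel to DE: direction (7/12, 1/4); meets MD at S = (7/4, 7/4)
S = M + t·(D−M) with t = -5/2

t = -5/2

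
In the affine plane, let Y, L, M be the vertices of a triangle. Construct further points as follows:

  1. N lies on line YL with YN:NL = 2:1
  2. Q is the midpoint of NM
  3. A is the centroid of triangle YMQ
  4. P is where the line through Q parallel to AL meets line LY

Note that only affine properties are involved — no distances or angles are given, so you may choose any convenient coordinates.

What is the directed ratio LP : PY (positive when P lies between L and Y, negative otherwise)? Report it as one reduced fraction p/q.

LP:PY = -2/11

Choose coordinates Y = (0, 0), L = (1, 0), M = (0, 1).
1. N lies on line YL with YN:NL = 2:1 ⇒ N = (2/3, 0)
2. Q is the midpoint of NM ⇒ Q = (1/3, 1/2)
3. A is the centroid of triangle YMQ ⇒ A = (1/9, 1/2)
4. P is where the line through Q parallel to AL meets line LY ⇒ P = (11/9, 0)
P = L + t·(Y−L) with t = -2/9, so LP:PY = t:(1−t) = -2/9:11/9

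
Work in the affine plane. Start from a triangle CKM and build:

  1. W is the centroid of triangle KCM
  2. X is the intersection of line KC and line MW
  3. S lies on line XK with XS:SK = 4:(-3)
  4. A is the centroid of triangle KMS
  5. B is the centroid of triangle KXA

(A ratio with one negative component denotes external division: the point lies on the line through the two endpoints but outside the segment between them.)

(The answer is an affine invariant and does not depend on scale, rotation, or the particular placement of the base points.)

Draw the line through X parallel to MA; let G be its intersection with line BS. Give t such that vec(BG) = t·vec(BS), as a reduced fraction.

t = -7/17

Work in coordinates with C = (0, 0), K = (1, 0), M = (0, 1).
1. W is the centroid of triangle KCM ⇒ W = (1/3, 1/3)
2. X is the intersection of line KC and line MW ⇒ X = (1/2, 0)
3. S lies on line XK with XS:SK = 4:(-3) ⇒ S = (5/2, 0)
4. A is the centroid of triangle KMS ⇒ A = (7/6, 1/3)
5. B is the centroid of triangle KXA ⇒ B = (8/9, 1/9)
through X parallel to MA: direction (7/6, -2/3); meets BS at G = (23/102, 8/51)
G = B + t·(S−B) with t = -7/17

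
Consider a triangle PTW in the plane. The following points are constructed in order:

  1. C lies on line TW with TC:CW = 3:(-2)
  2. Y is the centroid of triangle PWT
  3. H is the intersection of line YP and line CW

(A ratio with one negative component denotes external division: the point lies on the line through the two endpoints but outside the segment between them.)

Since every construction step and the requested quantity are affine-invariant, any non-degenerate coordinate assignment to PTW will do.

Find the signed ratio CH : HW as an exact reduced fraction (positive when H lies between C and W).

CH:HW = -5

Work in coordinates with P = (0, 0), T = (1, 0), W = (0, 1).
1. C lies on line TW with TC:CW = 3:(-2) ⇒ C = (-2, 3)
2. Y is the centroid of triangle PWT ⇒ Y = (1/3, 1/3)
3. H is the intersection of line YP and line CW ⇒ H = (1/2, 1/2)
H = C + t·(W−C) with t = 5/4, so CH:HW = t:(1−t) = 5/4:-1/4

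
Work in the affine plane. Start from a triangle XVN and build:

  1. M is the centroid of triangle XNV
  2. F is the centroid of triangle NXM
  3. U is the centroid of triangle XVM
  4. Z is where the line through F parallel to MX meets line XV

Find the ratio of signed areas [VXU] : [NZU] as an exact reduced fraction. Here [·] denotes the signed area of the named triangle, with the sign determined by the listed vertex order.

[VXU]:[NZU] = -3/20

Work in coordinates with X = (0, 0), V = (1, 0), N = (0, 1).
1. M is the centroid of triangle XNV ⇒ M = (1/3, 1/3)
2. F is the centroid of triangle NXM ⇒ F = (1/9, 4/9)
3. U is the centroid of triangle XVM ⇒ U = (4/9, 1/9)
4. Z is where the line through F parallel to MX meets line XV ⇒ Z = (-1/3, 0)
2·[VXU] = -1/9, 2·[NZU] = 20/27
[VXU]:[NZU] = -1/9:20/27 = -3/20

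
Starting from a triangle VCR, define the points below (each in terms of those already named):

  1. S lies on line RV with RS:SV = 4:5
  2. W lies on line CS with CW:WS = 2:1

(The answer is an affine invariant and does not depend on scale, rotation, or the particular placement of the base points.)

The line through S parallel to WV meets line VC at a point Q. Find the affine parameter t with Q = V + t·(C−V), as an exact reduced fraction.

t = -1/2

Work in coordinates with V = (0, 0), C = (1, 0), R = (0, 1).
1. S lies on line RV with RS:SV = 4:5 ⇒ S = (0, 5/9)
2. W lies on line CS with CW:WS = 2:1 ⇒ W = (1/3, 10/27)
through S parallel to WV: direction (-1/3, -10/27); meets VC at Q = (-1/2, 0)
Q = V + t·(C−V) with t = -1/2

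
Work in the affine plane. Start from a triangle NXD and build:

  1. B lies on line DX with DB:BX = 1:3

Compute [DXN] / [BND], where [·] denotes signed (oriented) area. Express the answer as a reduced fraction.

Choose coordinates N = (0, 0), X = (1, 0), D = (0, 1).
1. B lies on line DX with DB:BX = 1:3 ⇒ B = (1/4, 3/4)
2·[DXN] = -1, 2·[BND] = -1/4
[DXN]:[BND] = -1:-1/4 = 4

[DXN]:[BND] = 4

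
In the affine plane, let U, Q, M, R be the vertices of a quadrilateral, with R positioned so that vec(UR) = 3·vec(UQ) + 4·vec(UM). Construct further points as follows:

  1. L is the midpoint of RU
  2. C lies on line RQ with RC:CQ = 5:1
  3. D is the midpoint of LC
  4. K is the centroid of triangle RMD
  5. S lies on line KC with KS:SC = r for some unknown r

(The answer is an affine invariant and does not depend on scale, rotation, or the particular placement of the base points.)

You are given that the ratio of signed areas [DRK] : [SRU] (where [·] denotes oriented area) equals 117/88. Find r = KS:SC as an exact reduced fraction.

r = 1/2

Choose coordinates U = (0, 0), Q = (1, 0), M = (0, 1), R = (3, 4).
1. L is the midpoint of RU ⇒ L = (3/2, 2)
2. C lies on line RQ with RC:CQ = 5:1 ⇒ C = (4/3, 2/3)
3. D is the midpoint of LC ⇒ D = (17/12, 4/3)
4. K is the centroid of triangle RMD ⇒ K = (53/36, 19/9)
5. With KS:SC = r, write λ = r/(r+1) so S = K + λ·(C−K); S is affine-linear in λ
Every point depending on S is an affine combination of S and λ-independent points, so each such coordinate is linear in λ; the λ² term in each signed area is a multiple of (C−K)×(C−K) = 0, so 2·[DRK] and 2·[SRU] are each linear in λ. Evaluating at λ=0 and λ=1:
  2·[DRK] = 13/12,   2·[SRU] = 34/9·λ − 4/9
So [DRK]:[SRU] = (13/12) / (34/9·λ − 4/9). Setting this equal to 117/88:
  13/12 = 117/88·(34/9·λ − 4/9)  ⇒  λ = 1/3
Then r = λ/(1−λ) = (1/3)/(2/3) = 1/2. Check: with r = 1/2, S = (77/54, 44/27) and [DRK]:[SRU] = 117/88 as required.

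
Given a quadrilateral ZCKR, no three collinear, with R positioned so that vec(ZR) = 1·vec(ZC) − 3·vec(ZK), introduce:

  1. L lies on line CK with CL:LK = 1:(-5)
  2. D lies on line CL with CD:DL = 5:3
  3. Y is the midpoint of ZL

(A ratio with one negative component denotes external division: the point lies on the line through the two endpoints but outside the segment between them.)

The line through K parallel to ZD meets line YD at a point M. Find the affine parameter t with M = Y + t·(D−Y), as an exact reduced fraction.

Choose coordinates Z = (0, 0), C = (1, 0), K = (0, 1), R = (1, -3).
1. L lies on line CK with CL:LK = 1:(-5) ⇒ L = (5/4, -1/4)
2. D lies on line CL with CD:DL = 5:3 ⇒ D = (37/32, -5/32)
3. Y is the midpoint of ZL ⇒ Y = (5/8, -1/8)
through K parallel to ZD: direction (37/32, -5/32); meets YD at M = (1369/96, -89/96)
M = Y + t·(D−Y) with t = 77/3

t = 77/3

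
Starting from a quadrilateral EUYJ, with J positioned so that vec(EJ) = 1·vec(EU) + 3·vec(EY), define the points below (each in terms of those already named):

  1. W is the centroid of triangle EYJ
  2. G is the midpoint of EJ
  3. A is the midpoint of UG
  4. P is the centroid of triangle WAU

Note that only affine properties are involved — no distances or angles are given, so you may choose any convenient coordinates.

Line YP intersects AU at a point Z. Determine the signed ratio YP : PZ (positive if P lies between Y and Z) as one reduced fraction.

Set E = (0, 0), U = (1, 0), Y = (0, 1), J = (1, 3); any affine frame gives the same invariant.
1. W is the centroid of triangle EYJ ⇒ W = (1/3, 4/3)
2. G is the midpoint of EJ ⇒ G = (1/2, 3/2)
3. A is the midpoint of UG ⇒ A = (3/4, 3/4)
4. P is the centroid of triangle WAU ⇒ P = (25/36, 25/36)
line YP meets AU at Z = (25/32, 21/32)
P = Y + t·(Z−Y) with t = 8/9, so YP:PZ = 8/9:1/9

YP:PZ = 8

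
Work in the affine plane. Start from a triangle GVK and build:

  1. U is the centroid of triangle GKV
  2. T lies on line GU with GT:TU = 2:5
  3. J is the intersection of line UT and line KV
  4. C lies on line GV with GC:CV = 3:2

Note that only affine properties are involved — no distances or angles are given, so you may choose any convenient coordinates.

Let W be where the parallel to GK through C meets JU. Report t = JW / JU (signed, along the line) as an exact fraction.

t = -3/5

Assign G = (0, 0), V = (1, 0), K = (0, 1) — the answer is frame-independent, so this choice is without loss of generality.
1. U is the centroid of triangle GKV ⇒ U = (1/3, 1/3)
2. T lies on line GU with GT:TU = 2:5 ⇒ T = (2/21, 2/21)
3. J is the intersection of line UT and line KV ⇒ J = (1/2, 1/2)
4. C lies on line GV with GC:CV = 3:2 ⇒ C = (3/5, 0)
through C parallel to GK: direction (0, 1); meets JU at W = (3/5, 3/5)
W = J + t·(U−J) with t = -3/5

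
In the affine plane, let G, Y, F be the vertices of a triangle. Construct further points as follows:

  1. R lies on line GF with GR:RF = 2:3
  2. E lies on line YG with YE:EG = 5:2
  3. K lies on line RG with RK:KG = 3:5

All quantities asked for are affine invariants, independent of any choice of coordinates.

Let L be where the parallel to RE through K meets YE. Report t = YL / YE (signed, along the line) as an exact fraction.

t = 23/20

Set G = (0, 0), Y = (1, 0), F = (0, 1); any affine frame gives the same invariant.
1. R lies on line GF with GR:RF = 2:3 ⇒ R = (0, 2/5)
2. E lies on line YG with YE:EG = 5:2 ⇒ E = (2/7, 0)
3. K lies on line RG with RK:KG = 3:5 ⇒ K = (0, 1/4)
through K parallel to RE: direction (2/7, -2/5); meets YE at L = (5/28, 0)
L = Y + t·(E−Y) with t = 23/20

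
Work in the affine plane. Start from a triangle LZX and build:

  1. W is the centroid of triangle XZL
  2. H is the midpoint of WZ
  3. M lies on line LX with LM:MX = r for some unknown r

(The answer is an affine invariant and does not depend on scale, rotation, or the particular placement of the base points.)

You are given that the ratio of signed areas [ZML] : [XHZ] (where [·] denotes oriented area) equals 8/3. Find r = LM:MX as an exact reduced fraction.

Assign L = (0, 0), Z = (1, 0), X = (0, 1) — the answer is frame-independent, so this choice is without loss of generality.
1. W is the centroid of triangle XZL ⇒ W = (1/3, 1/3)
2. H is the midpoint of WZ ⇒ H = (2/3, 1/6)
3. With LM:MX = r, write λ = r/(r+1) so M = L + λ·(X−L); M is affine-linear in λ
Every point depending on M is an affine combination of M and λ-independent points, so each such coordinate is linear in λ; the λ² term in each signed area is a multiple of (X−L)×(X−L) = 0, so 2·[ZML] and 2·[XHZ] are each linear in λ. Evaluating at λ=0 and λ=1:
  2·[ZML] = λ,   2·[XHZ] = 1/6
So [ZML]:[XHZ] = (λ) / (1/6). Setting this equal to 8/3:
  λ = 8/3·(1/6)  ⇒  λ = 4/9
Then r = λ/(1−λ) = (4/9)/(5/9) = 4/5. Check: with r = 4/5, M = (0, 4/9) and [ZML]:[XHZ] = 8/3 as required.

r = 4/5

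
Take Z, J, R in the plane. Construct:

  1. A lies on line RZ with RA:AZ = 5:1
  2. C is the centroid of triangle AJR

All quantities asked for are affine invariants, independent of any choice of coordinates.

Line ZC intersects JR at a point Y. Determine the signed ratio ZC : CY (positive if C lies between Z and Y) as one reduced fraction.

Set Z = (0, 0), J = (1, 0), R = (0, 1); any affine frame gives the same invariant.
1. A lies on line RZ with RA:AZ = 5:1 ⇒ A = (0, 1/6)
2. C is the centroid of triangle AJR ⇒ C = (1/3, 7/18)
line ZC meets JR at Y = (6/13, 7/13)
C = Z + t·(Y−Z) with t = 13/18, so ZC:CY = 13/18:5/18

ZC:CY = 13/5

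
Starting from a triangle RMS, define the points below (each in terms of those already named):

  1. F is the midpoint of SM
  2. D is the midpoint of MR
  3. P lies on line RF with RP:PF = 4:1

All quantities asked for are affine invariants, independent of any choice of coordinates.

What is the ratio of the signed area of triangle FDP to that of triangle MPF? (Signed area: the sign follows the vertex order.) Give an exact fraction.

[FDP]:[MPF] = 1/2

Work in coordinates with R = (0, 0), M = (1, 0), S = (0, 1).
1. F is the midpoint of SM ⇒ F = (1/2, 1/2)
2. D is the midpoint of MR ⇒ D = (1/2, 0)
3. P lies on line RF with RP:PF = 4:1 ⇒ P = (2/5, 2/5)
2·[FDP] = -1/20, 2·[MPF] = -1/10
[FDP]:[MPF] = -1/20:-1/10 = 1/2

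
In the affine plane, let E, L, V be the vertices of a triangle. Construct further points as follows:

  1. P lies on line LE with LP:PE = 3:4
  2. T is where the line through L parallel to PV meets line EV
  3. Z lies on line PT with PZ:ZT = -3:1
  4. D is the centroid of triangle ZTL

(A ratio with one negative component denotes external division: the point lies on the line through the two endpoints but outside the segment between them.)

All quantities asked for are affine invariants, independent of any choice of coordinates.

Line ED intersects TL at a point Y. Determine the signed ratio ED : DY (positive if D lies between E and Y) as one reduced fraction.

ED:DY = -15

Choose coordinates E = (0, 0), L = (1, 0), V = (0, 1).
1. P lies on line LE with LP:PE = 3:4 ⇒ P = (4/7, 0)
2. T is where the line through L parallel to PV meets line EV ⇒ T = (0, 7/4)
3. Z lies on line PT with PZ:ZT = -3:1 ⇒ Z = (-2/7, 21/8)
4. D is the centroid of triangle ZTL ⇒ D = (5/21, 35/24)
line ED meets TL at Y = (2/9, 49/36)
D = E + t·(Y−E) with t = 15/14, so ED:DY = 15/14:-1/14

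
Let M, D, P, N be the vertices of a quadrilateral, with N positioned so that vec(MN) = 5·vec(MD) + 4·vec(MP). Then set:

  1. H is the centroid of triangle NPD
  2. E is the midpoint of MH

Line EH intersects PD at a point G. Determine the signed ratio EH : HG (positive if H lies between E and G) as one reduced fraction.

EH:HG = -11/16

Set M = (0, 0), D = (1, 0), P = (0, 1), N = (5, 4); any affine frame gives the same invariant.
1. H is the centroid of triangle NPD ⇒ H = (2, 5/3)
2. E is the midpoint of MH ⇒ E = (1, 5/6)
line EH meets PD at G = (6/11, 5/11)
H = E + t·(G−E) with t = -11/5, so EH:HG = -11/5:16/5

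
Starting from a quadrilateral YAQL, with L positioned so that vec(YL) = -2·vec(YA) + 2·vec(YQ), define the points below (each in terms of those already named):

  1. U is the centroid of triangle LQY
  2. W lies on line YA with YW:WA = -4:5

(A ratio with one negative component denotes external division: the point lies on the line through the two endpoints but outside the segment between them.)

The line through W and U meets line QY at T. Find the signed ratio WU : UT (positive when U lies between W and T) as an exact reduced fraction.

Choose coordinates Y = (0, 0), A = (1, 0), Q = (0, 1), L = (-2, 2).
1. U is the centroid of triangle LQY ⇒ U = (-2/3, 1)
2. W lies on line YA with YW:WA = -4:5 ⇒ W = (-4, 0)
line WU meets QY at T = (0, 6/5)
U = W + t·(T−W) with t = 5/6, so WU:UT = 5/6:1/6

WU:UT = 5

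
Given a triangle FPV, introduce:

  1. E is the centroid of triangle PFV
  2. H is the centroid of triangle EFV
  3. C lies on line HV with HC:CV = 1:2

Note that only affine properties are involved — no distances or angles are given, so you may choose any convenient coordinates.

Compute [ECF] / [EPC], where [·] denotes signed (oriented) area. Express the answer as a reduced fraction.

Work in coordinates with F = (0, 0), P = (1, 0), V = (0, 1).
1. E is the centroid of triangle PFV ⇒ E = (1/3, 1/3)
2. H is the centroid of triangle EFV ⇒ H = (1/9, 4/9)
3. C lies on line HV with HC:CV = 1:2 ⇒ C = (2/27, 17/27)
2·[ECF] = 5/27, 2·[EPC] = 1/9
[ECF]:[EPC] = 5/27:1/9 = 5/3

[ECF]:[EPC] = 5/3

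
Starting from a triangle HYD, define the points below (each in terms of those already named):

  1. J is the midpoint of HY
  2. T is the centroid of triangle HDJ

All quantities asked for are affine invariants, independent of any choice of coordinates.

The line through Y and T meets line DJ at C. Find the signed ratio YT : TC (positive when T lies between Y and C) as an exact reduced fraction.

YT:TC = -4

Choose coordinates H = (0, 0), Y = (1, 0), D = (0, 1).
1. J is the midpoint of HY ⇒ J = (1/2, 0)
2. T is the centroid of triangle HDJ ⇒ T = (1/6, 1/3)
line YT meets DJ at C = (3/8, 1/4)
T = Y + t·(C−Y) with t = 4/3, so YT:TC = 4/3:-1/3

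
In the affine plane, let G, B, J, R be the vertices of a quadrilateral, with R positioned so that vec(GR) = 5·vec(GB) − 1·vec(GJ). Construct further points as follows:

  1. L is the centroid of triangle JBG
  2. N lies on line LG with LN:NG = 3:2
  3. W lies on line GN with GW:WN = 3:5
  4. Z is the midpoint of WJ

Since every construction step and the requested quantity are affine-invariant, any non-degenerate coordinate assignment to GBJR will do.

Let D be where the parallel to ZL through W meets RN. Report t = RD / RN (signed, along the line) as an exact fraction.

Set G = (0, 0), B = (1, 0), J = (0, 1), R = (5, -1); any affine frame gives the same invariant.
1. L is the centroid of triangle JBG ⇒ L = (1/3, 1/3)
2. N lies on line LG with LN:NG = 3:2 ⇒ N = (2/15, 2/15)
3. W lies on line GN with GW:WN = 3:5 ⇒ W = (1/20, 1/20)
4. Z is the midpoint of WJ ⇒ Z = (1/40, 21/40)
through W parallel to ZL: direction (37/120, -23/120); meets RN at D = (-3/14, 3/14)
D = R + t·(N−R) with t = 15/14

t = 15/14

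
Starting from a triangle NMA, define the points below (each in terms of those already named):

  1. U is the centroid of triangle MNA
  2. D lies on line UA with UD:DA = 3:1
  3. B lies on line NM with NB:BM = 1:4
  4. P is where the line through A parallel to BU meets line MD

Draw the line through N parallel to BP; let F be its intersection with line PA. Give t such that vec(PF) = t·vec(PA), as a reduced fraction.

Assign N = (0, 0), M = (1, 0), A = (0, 1) — the answer is frame-independent, so this choice is without loss of generality.
1. U is the centroid of triangle MNA ⇒ U = (1/3, 1/3)
2. D lies on line UA with UD:DA = 3:1 ⇒ D = (1/12, 5/6)
3. B lies on line NM with NB:BM = 1:4 ⇒ B = (1/5, 0)
4. P is where the line through A parallel to BU meets line MD ⇒ P = (-2/75, 14/15)
through N parallel to BP: direction (-17/75, 14/15); meets PA at F = (-34/225, 28/45)
F = P + t·(A−P) with t = -14/3

t = -14/3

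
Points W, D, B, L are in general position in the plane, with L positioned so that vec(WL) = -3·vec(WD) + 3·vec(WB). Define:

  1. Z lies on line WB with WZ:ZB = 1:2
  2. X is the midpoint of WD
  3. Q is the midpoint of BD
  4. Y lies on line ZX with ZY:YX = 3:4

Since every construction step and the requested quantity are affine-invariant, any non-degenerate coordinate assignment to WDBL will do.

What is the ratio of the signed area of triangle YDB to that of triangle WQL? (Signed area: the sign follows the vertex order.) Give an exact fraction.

[YDB]:[WQL] = 25/126

Work in coordinates with W = (0, 0), D = (1, 0), B = (0, 1), L = (-3, 3).
1. Z lies on line WB with WZ:ZB = 1:2 ⇒ Z = (0, 1/3)
2. X is the midpoint of WD ⇒ X = (1/2, 0)
3. Q is the midpoint of BD ⇒ Q = (1/2, 1/2)
4. Y lies on line ZX with ZY:YX = 3:4 ⇒ Y = (3/14, 4/21)
2·[YDB] = 25/42, 2·[WQL] = 3
[YDB]:[WQL] = 25/42:3 = 25/126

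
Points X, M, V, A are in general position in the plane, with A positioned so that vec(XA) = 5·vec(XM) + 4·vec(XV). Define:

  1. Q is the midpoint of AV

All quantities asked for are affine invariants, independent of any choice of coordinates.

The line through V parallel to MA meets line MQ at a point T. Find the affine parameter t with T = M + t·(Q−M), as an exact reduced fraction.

Choose coordinates X = (0, 0), M = (1, 0), V = (0, 1), A = (5, 4).
1. Q is the midpoint of AV ⇒ Q = (5/2, 5/2)
through V parallel to MA: direction (4, 4); meets MQ at T = (4, 5)
T = M + t·(Q−M) with t = 2

t = 2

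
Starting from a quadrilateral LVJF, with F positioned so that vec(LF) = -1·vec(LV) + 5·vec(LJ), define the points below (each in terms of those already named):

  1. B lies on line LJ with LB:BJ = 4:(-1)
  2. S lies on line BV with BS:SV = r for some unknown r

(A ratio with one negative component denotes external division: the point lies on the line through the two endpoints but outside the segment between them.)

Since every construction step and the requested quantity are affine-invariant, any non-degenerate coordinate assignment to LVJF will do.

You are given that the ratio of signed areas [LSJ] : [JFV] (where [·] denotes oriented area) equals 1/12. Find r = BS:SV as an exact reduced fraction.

r = -1/5

Work in coordinates with L = (0, 0), V = (1, 0), J = (0, 1), F = (-1, 5).
1. B lies on line LJ with LB:BJ = 4:(-1) ⇒ B = (0, 4/3)
2. With BS:SV = r, write λ = r/(r+1) so S = B + λ·(V−B); S is affine-linear in λ
Every point depending on S is an affine combination of S and λ-independent points, so each such coordinate is linear in λ; the λ² term in each signed area is a multiple of (V−B)×(V−B) = 0, so 2·[LSJ] and 2·[JFV] are each linear in λ. Evaluating at λ=0 and λ=1:
  2·[LSJ] = λ,   2·[JFV] = -3
So [LSJ]:[JFV] = (λ) / (-3). Setting this equal to 1/12:
  λ = 1/12·(-3)  ⇒  λ = -1/4
Then r = λ/(1−λ) = (-1/4)/(5/4) = -1/5. Check: with r = -1/5, S = (-1/4, 5/3) and [LSJ]:[JFV] = 1/12 as required.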